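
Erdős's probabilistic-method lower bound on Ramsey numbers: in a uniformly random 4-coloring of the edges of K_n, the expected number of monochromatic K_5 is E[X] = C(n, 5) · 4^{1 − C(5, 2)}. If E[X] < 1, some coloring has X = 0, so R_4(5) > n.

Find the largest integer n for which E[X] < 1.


We need C(n, 5) · 4^{1 − 10} < 1, i.e. C(n, 5) < 4^{10 − 1} = 262144.
Check values of n near the boundary:
  n = 29: C(29, 5) = 118755; 118755 < 262144? YES
  n = 30: C(30, 5) = 142506; 142506 < 262144? YES
  n = 31: C(31, 5) = 169911; 169911 < 262144? YES
  n = 32: C(32, 5) = 201376; 201376 < 262144? YES
  n = 33: C(33, 5) = 237336; 237336 < 262144? YES
  n = 34: C(34, 5) = 278256; 278256 < 262144? NO
The largest n with C(n, 5) < 262144 is n = 33 (where E[X] = 29667/32768 ≈ 0.905). Hence R_4(5) > 33, i.e. R_4(5) ≥ 34.

Largest n = 33; hence R_4(5) > 33.


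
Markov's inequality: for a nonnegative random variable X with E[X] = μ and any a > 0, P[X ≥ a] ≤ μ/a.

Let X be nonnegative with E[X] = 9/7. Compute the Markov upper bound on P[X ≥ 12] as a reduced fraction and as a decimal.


μ = E[X] = 9/7, a = 12.
Markov: P[X ≥ 12] ≤ μ/a = (9/7)/12 = 3/28.
Numerically: ≈ 0.1071.
(Since a = 12 > μ = 1.2857, the bound 3/28 is < 1 and informative.)

P[X ≥ 12] ≤ 3/28 ≈ 0.1071.


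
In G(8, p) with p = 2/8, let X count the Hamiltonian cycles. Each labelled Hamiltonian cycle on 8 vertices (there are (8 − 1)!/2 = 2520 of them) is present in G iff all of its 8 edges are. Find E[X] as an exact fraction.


K_8 has (8 − 1)!/2 = 2520 labelled Hamiltonian cycles.
For each such Hamiltonian cycle H, let X_H = 1 if all 8 edges of H are present in G. Then P[X_H = 1] = p^{8} = (1/4)^{8} = 1/65536.
Summing the indicators: E[X] = Σ_H E[X_H] = 2520 · p^{8} = 2520 · 1/65536 = 315/8192.
Numerically: E[X] ≈ 0.0384521.

E[X] = 2520 · (1/4)^{8} = 315/8192 ≈ 0.0384521.


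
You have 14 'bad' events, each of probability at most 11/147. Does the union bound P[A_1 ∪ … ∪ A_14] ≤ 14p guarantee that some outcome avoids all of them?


Union bound: P[∪_{i=1}^{14} A_i] ≤ Σ_i P[A_i] ≤ 14·p = 14·(11/147) = 22/21.
Numerically: 22/21 ≈ 1.047619.
Is 22/21 < 1? NO.
Since the bound 22/21 is ≥ 1, the union bound is uninformative here; it does NOT by itself certify existence.

14·p = 22/21 ≈ 1.047619; existence NOT certified by the union bound.


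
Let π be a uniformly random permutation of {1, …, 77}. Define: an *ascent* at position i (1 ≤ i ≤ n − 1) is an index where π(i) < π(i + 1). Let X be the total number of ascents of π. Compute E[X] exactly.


Write X = Σ X_I over i = 1, …, 76, with X_I the indicator of one ascent.
There are 76 indicators.
For each fixed i, the pair (π(i), π(i+1)) is a uniformly random ordered pair of distinct values from {1, …, 77}; by symmetry P[π(i) < π(i+1)] = 1/2.
By linearity: E[X] = 76 · (1/2) = (77 − 1) · (1/2) = 38 ≈ 38.000000.

E[X] = 38 = 38.000000.


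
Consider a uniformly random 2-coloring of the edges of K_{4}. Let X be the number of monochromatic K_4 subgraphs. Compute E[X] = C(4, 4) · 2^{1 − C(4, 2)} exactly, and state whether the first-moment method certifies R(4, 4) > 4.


E[X] = C(4, 4) · 2^{1 − 6} = 1 · 2^{−5} = 1/32.
As a reduced fraction: E[X] = 1/32 ≈ 0.0312500.
Is E[X] < 1? YES.
Since E[X] < 1, there exists a 2-coloring of K_{4} with no monochromatic K_4; hence R(4, 4) > 4.

E[X] = 1/32 ≈ 0.0312500; E[X] < 1, so R(4, 4) > 4.


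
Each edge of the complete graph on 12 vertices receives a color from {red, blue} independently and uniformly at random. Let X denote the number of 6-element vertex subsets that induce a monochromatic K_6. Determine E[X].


Let X = Σ_S X_S over the C(12, 6) = 924 subsets S of size 6, where X_S = 1 if the K_6 on S is monochromatic.
For a fixed S, the K_6 on S has C(6, 2) = 15 edges. P[all 15 edges red] = (1/2)^15, and likewise for blue, so P[monochromatic] = 2·(1/2)^15 = 2^{1 − 15} = 1/16384.
Summing: E[X] = C(12, 6) · 2^{1 − 15} = 924 · 1/16384 = 231/4096.
Numerically: E[X] ≈ 0.0564.

E[X] = C(12,6)·2^(1−C(6,2)) = 231/4096 ≈ 0.0564.


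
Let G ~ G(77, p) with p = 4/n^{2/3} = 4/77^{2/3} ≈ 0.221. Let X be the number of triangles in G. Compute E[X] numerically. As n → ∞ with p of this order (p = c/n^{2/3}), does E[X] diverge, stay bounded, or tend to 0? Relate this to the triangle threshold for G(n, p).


Number of potential triangles: C(77, 3) = 73150.
Each occurs with probability p³ ≈ (0.221)³ ≈ 1.07944e-02.
By linearity: E[X] = C(77, 3)·p³ ≈ 73150 · 1.07944e-02 ≈ 789.610.
Since α = 2/3 < 1, p = c/n^{2/3} ≫ 1/n is above the triangle threshold p ~ 1/n. Asymptotically E[X] ~ (c³/6)·n^{3(1−α)} = (4³/6)·n^{1} → ∞; triangles are abundant w.h.p.

E[X] ≈ 789.610; in regime p = Θ(1/n^{2/3}) E[X] diverges (above the triangle threshold p ~ 1/n).


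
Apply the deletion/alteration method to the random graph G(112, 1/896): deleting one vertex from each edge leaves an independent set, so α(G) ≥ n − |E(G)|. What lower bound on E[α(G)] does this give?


E[|E(G)|] = C(112, 2)·p = 6216 · (1/896) = 111/16.
E[α(G)] ≥ n − E[|E(G)|] = 112 − 111/16 = 1681/16.
Numerically: ≈ 105.062.
(This is only a lower bound; the true E[α(G)] may be larger.)

E[α(G)] ≥ 1681/16 ≈ 105.062.


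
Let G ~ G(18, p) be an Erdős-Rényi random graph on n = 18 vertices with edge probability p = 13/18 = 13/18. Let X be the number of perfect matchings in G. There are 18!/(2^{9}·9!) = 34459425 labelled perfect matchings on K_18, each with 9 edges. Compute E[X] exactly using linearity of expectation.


K_18 has 18!/(2^{9}·9!) = 34459425 labelled perfect matchings.
For each such perfect matching H, let X_H = 1 if all 9 edges of H are present in G. Then P[X_H = 1] = p^{9} = (13/18)^{9} = 10604499373/198359290368.
Summing the indicators: E[X] = Σ_H E[X_H] = 34459425 · p^{9} = 34459425 · 10604499373/198359290368 = 4511419145758525/2448880128.
Numerically: E[X] ≈ 1.84224e+06.

E[X] = 34459425 · (13/18)^{9} = 4511419145758525/2448880128 ≈ 1.84224e+06.


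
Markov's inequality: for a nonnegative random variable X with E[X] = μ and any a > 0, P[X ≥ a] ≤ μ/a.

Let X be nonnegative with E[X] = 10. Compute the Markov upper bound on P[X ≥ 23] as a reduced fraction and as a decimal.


μ = E[X] = 10, a = 23.
Markov: P[X ≥ 23] ≤ μ/a = (10)/23 = 10/23.
Numerically: ≈ 0.43478.
(Since a = 23 > μ = 10.00000, the bound 10/23 is < 1 and informative.)

P[X ≥ 23] ≤ 10/23 ≈ 0.43478.


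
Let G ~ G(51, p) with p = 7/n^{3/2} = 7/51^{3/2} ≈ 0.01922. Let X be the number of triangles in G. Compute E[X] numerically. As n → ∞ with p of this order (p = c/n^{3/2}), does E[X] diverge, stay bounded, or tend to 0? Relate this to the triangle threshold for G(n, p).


Number of potential triangles: C(51, 3) = 20825.
Each occurs with probability p³ ≈ (0.01922)³ ≈ 7.099509e-06.
By linearity: E[X] = C(51, 3)·p³ ≈ 20825 · 7.099509e-06 ≈ 0.1478.
Since α = 3/2 > 1, p = c/n^{3/2} = o(1/n) is below the triangle threshold p ~ 1/n. Asymptotically E[X] ~ (c³/6)·n^{3(1−α)} = (7³/6)·n^{-1.5} → 0, so by Markov's inequality G has no triangles w.h.p.

E[X] ≈ 0.1478; in regime p = Θ(1/n^{3/2}) E[X] tends to 0 (below the triangle threshold p ~ 1/n).


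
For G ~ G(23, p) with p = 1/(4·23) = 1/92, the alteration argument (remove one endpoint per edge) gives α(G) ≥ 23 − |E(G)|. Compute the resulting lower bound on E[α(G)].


E[|E(G)|] = C(23, 2)·p = 253 · (1/92) = 11/4.
E[α(G)] ≥ n − E[|E(G)|] = 23 − 11/4 = 81/4.
Numerically: ≈ 20.25000.
(This is only a lower bound; the true E[α(G)] may be larger.)

E[α(G)] ≥ 81/4 ≈ 20.25000.


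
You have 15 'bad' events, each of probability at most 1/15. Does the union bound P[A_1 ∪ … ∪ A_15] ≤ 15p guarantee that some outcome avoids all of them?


Union bound: P[∪_{i=1}^{15} A_i] ≤ Σ_i P[A_i] ≤ 15·p = 15·(1/15) = 1.
Numerically: 1 ≈ 1.0000.
Is 1 < 1? NO.
Since the bound 1 is ≥ 1, the union bound is uninformative here; it does NOT by itself certify existence.

15·p = 1 ≈ 1.0000; existence NOT certified by the union bound.


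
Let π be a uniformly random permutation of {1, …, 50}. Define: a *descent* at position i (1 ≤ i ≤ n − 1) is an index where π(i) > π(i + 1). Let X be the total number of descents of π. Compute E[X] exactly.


Write X = Σ X_I over i = 1, …, 49, with X_I the indicator of one descent.
There are 49 indicators.
For each fixed i, the pair (π(i), π(i+1)) is a uniformly random ordered pair of distinct values from {1, …, 50}; by symmetry P[π(i) > π(i+1)] = 1/2.
By linearity: E[X] = 49 · (1/2) = (50 − 1) · (1/2) = 49/2 ≈ 24.500000.

E[X] = 49/2 = 24.500000.


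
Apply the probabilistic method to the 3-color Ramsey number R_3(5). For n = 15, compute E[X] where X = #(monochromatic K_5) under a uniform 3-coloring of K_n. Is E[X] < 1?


E[X] = C(15, 5) · 3^{1 − 10} = 3003 · 3^{−9} = 3003/19683.
As a reduced fraction: E[X] = 1001/6561 ≈ 0.1525682.
Is E[X] < 1? YES.
Since E[X] < 1, there exists a 3-coloring of K_{15} with no monochromatic K_5; hence R_3(5) > 15.

E[X] = 1001/6561 ≈ 0.1525682; E[X] < 1, so R_3(5) > 15.


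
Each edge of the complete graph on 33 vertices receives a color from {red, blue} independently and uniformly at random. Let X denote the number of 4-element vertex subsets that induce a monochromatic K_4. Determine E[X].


Let X = Σ_S X_S over the C(33, 4) = 40920 subsets S of size 4, where X_S = 1 if the K_4 on S is monochromatic.
For a fixed S, the K_4 on S has C(4, 2) = 6 edges. P[all 6 edges red] = (1/2)^6, and likewise for blue, so P[monochromatic] = 2·(1/2)^6 = 2^{1 − 6} = 1/32.
By linearity: E[X] = C(33, 4) · 2^{1 − 6} = 40920 · 1/32 = 5115/4.
Numerically: E[X] ≈ 1278.750.

E[X] = C(33,4)·2^(1−C(4,2)) = 5115/4 ≈ 1278.750.


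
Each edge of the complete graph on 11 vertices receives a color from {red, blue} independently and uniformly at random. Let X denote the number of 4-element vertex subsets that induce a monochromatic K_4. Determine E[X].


Let X = Σ_S X_S over the C(11, 4) = 330 subsets S of size 4, where X_S = 1 if the K_4 on S is monochromatic.
For a fixed S, the K_4 on S has C(4, 2) = 6 edges. P[all 6 edges red] = (1/2)^6, and likewise for blue, so P[monochromatic] = 2·(1/2)^6 = 2^{1 − 6} = 1/32.
By linearity: E[X] = C(11, 4) · 2^{1 − 6} = 330 · 1/32 = 165/16.
Numerically: E[X] ≈ 10.31250.

E[X] = C(11,4)·2^(1−C(4,2)) = 165/16 ≈ 10.31250.


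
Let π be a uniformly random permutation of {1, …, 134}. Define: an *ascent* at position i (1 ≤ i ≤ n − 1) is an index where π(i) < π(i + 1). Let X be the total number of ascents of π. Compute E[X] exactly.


Write X = Σ X_I over i = 1, …, 133, with X_I the indicator of one ascent.
There are 133 indicators.
For each fixed i, the pair (π(i), π(i+1)) is a uniformly random ordered pair of distinct values from {1, …, 134}; by symmetry P[π(i) < π(i+1)] = 1/2.
By linearity: E[X] = 133 · (1/2) = (134 − 1) · (1/2) = 133/2 ≈ 66.5000.

E[X] = 133/2 = 66.5000.


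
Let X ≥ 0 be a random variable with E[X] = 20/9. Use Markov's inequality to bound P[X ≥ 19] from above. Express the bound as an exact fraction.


μ = E[X] = 20/9, a = 19.
Markov: P[X ≥ 19] ≤ μ/a = (20/9)/19 = 20/171.
Numerically: ≈ 0.11696.
(Since a = 19 > μ = 2.22222, the bound 20/171 is < 1 and informative.)

P[X ≥ 19] ≤ 20/171 ≈ 0.11696.


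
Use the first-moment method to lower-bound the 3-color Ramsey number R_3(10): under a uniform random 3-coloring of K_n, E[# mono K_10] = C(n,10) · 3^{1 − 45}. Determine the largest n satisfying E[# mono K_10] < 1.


We need C(n, 10) · 3^{1 − 45} < 1, i.e. C(n, 10) < 3^{45 − 1} = 984770902183611232881.
Check values of n near the boundary:
  n = 572: C(572, 10) = 954640815642161682606; 954640815642161682606 < 984770902183611232881? YES
  n = 573: C(573, 10) = 971597135635805762226; 971597135635805762226 < 984770902183611232881? YES
  n = 574: C(574, 10) = 988824035203816502691; 988824035203816502691 < 984770902183611232881? NO
  n = 575: C(575, 10) = 1006325345561406175305; 1006325345561406175305 < 984770902183611232881? NO
The largest n with C(n, 10) < 984770902183611232881 is n = 573 (where E[X] = 35985079097622435638/36472996377170786403 ≈ 0.986623). Hence R_3(10) > 573, i.e. R_3(10) ≥ 574.

Largest n = 573; hence R_3(10) > 573.


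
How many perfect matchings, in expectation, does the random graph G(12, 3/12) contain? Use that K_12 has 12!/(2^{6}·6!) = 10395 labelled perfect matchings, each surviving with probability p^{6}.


K_12 has 12!/(2^{6}·6!) = 10395 labelled perfect matchings.
For each such perfect matching H, let X_H = 1 if all 6 edges of H are present in G. Then P[X_H = 1] = p^{6} = (1/4)^{6} = 1/4096.
By linearity: E[X] = Σ_H E[X_H] = 10395 · p^{6} = 10395 · 1/4096 = 10395/4096.
Numerically: E[X] ≈ 2.5378.

E[X] = 10395 · (1/4)^{6} = 10395/4096 ≈ 2.5378.


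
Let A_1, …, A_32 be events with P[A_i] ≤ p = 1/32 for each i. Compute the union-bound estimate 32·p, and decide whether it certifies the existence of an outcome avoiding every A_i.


Union bound: P[∪_{i=1}^{32} A_i] ≤ Σ_i P[A_i] ≤ 32·p = 32·(1/32) = 1.
Numerically: 1 ≈ 1.0000.
Is 1 < 1? NO.
Since the bound 1 is ≥ 1, the union bound is uninformative here; it does NOT by itself certify existence.

32·p = 1 ≈ 1.0000; existence NOT certified by the union bound.


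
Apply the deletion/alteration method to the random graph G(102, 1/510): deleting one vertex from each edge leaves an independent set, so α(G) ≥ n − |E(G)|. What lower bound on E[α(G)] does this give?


E[|E(G)|] = C(102, 2)·p = 5151 · (1/510) = 101/10.
E[α(G)] ≥ n − E[|E(G)|] = 102 − 101/10 = 919/10.
Numerically: ≈ 91.9000.
(This is only a lower bound; the true E[α(G)] may be larger.)

E[α(G)] ≥ 919/10 ≈ 91.9000.


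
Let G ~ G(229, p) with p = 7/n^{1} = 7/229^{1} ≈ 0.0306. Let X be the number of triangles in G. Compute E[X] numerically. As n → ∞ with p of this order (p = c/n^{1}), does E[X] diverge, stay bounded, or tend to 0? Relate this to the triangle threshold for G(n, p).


Number of potential triangles: C(229, 3) = 1975354.
Each occurs with probability p³ ≈ (0.0306)³ ≈ 2.85619e-05.
By linearity: E[X] = C(229, 3)·p³ ≈ 1975354 · 2.85619e-05 ≈ 56.420.
Here α = 1, so p = 7/n is exactly at the triangle threshold p ~ 1/n. Asymptotically E[X] → c³/6 = 7³/6 = 343/6 ≈ 57.167, a bounded constant. In this regime the triangle count is asymptotically Poisson(c³/6).

E[X] ≈ 56.420; in regime p = Θ(1/n^{1}) E[X] stays bounded (at the triangle threshold p ~ 1/n).


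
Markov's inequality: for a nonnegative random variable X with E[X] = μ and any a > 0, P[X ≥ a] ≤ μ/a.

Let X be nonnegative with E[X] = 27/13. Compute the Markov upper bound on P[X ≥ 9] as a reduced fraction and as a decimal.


μ = E[X] = 27/13, a = 9.
Markov: P[X ≥ 9] ≤ μ/a = (27/13)/9 = 3/13.
Numerically: ≈ 0.230769.
(Since a = 9 > μ = 2.076923, the bound 3/13 is < 1 and informative.)

P[X ≥ 9] ≤ 3/13 ≈ 0.230769.


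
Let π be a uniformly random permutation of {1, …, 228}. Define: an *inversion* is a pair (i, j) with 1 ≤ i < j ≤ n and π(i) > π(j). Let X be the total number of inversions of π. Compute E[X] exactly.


Write X = Σ X_I over the C(228, 2) = 25878 pairs i < j, with X_I the indicator of one inversion.
There are 25878 indicators.
For each fixed pair i < j, the values π(i) and π(j) are two distinct elements of {1, …, 228} in uniformly random order; by symmetry P[π(i) > π(j)] = 1/2.
By linearity: E[X] = 25878 · (1/2) = C(228, 2) · (1/2) = 25878/2 = 12939 ≈ 12939.00000.

E[X] = 12939 = 12939.00000.


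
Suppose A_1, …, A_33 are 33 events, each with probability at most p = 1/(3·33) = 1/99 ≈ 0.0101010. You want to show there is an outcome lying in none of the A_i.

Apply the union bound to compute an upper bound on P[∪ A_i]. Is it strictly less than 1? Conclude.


Union bound: P[∪_{i=1}^{33} A_i] ≤ Σ_i P[A_i] ≤ 33·p = 33·(1/99) = 1/3.
Numerically: 1/3 ≈ 0.3333333.
Is 1/3 < 1? YES.
Since P[∪ A_i] ≤ 1/3 < 1, the complement has P[∩ A_i^c] ≥ 1 − 1/3 = 2/3 > 0, so some outcome avoids every A_i.

33·p = 1/3 ≈ 0.3333333; existence CERTIFIED by the union bound.


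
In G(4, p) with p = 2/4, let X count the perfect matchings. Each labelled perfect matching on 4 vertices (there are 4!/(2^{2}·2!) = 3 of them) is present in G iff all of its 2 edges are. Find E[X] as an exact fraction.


K_4 has 4!/(2^{2}·2!) = 3 labelled perfect matchings.
For each such perfect matching H, let X_H = 1 if all 2 edges of H are present in G. Then P[X_H = 1] = p^{2} = (1/2)^{2} = 1/4.
By linearity of expectation: E[X] = Σ_H E[X_H] = 3 · p^{2} = 3 · 1/4 = 3/4.
Numerically: E[X] ≈ 0.75.

E[X] = 3 · (1/2)^{2} = 3/4 ≈ 0.75.


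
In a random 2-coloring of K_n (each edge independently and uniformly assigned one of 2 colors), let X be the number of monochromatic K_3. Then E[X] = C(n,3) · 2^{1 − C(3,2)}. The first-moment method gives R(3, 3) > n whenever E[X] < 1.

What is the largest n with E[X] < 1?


We need C(n, 3) · 2^{1 − 3} < 1, i.e. C(n, 3) < 2^{3 − 1} = 4.
Check values of n near the boundary:
  n = 3: C(3, 3) = 1; 1 < 4? YES
  n = 4: C(4, 3) = 4; 4 < 4? NO
  n = 5: C(5, 3) = 10; 10 < 4? NO
The largest n with C(n, 3) < 4 is n = 3 (where E[X] = 1/4 ≈ 0.250). Hence R(3, 3) > 3, i.e. R(3, 3) ≥ 4.

Largest n = 3; hence R(3, 3) > 3.


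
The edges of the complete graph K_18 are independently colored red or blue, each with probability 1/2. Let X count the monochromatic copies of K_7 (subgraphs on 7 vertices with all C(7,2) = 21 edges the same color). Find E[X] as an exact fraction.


Let X = Σ_S X_S over the C(18, 7) = 31824 subsets S of size 7, where X_S = 1 if the K_7 on S is monochromatic.
For a fixed S, the K_7 on S has C(7, 2) = 21 edges. P[all 21 edges red] = (1/2)^21, and likewise for blue, so P[monochromatic] = 2·(1/2)^21 = 2^{1 − 21} = 1/1048576.
By linearity: E[X] = C(18, 7) · 2^{1 − 21} = 31824 · 1/1048576 = 1989/65536.
Numerically: E[X] ≈ 0.03035.

E[X] = C(18,7)·2^(1−C(7,2)) = 1989/65536 ≈ 0.03035.


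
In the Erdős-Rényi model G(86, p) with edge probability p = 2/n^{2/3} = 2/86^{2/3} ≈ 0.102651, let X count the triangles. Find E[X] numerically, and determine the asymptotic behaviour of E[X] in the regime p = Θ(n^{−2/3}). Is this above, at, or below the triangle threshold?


Number of potential triangles: C(86, 3) = 102340.
Each occurs with probability p³ ≈ (0.102651)³ ≈ 1.08166577e-03.
By linearity: E[X] = C(86, 3)·p³ ≈ 102340 · 1.08166577e-03 ≈ 110.697674.
Since α = 2/3 < 1, p = c/n^{2/3} ≫ 1/n is above the triangle threshold p ~ 1/n. Asymptotically E[X] ~ (c³/6)·n^{3(1−α)} = (2³/6)·n^{1} → ∞; triangles are abundant w.h.p.

E[X] ≈ 110.697674; in regime p = Θ(1/n^{2/3}) E[X] diverges (above the triangle threshold p ~ 1/n).


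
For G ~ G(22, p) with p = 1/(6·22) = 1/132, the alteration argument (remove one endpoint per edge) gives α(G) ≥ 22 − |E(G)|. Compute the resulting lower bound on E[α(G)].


E[|E(G)|] = C(22, 2)·p = 231 · (1/132) = 7/4.
E[α(G)] ≥ n − E[|E(G)|] = 22 − 7/4 = 81/4.
Numerically: ≈ 20.250.
(This is only a lower bound; the true E[α(G)] may be larger.)

E[α(G)] ≥ 81/4 ≈ 20.250.


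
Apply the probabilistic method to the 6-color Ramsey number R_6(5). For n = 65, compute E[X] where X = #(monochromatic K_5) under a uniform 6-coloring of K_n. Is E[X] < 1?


E[X] = C(65, 5) · 6^{1 − 10} = 8259888 · 6^{−9} = 8259888/10077696.
As a reduced fraction: E[X] = 172081/209952 ≈ 0.8196207.
Is E[X] < 1? YES.
Since E[X] < 1, there exists a 6-coloring of K_{65} with no monochromatic K_5; hence R_6(5) > 65.

E[X] = 172081/209952 ≈ 0.8196207; E[X] < 1, so R_6(5) > 65.


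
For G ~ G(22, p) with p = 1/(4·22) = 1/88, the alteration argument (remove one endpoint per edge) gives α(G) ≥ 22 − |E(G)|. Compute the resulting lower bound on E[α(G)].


E[|E(G)|] = C(22, 2)·p = 231 · (1/88) = 21/8.
E[α(G)] ≥ n − E[|E(G)|] = 22 − 21/8 = 155/8.
Numerically: ≈ 19.375.
(This is only a lower bound; the true E[α(G)] may be larger.)

E[α(G)] ≥ 155/8 ≈ 19.375.


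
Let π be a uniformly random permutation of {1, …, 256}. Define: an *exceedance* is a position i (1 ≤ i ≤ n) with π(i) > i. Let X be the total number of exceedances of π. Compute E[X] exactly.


Write X = Σ_{i=1}^{256} X_i, where X_i = 1_{π(i) > i}.
For each fixed i, π(i) is uniform over {1, …, 256} (marginal of a uniform permutation), so P[π(i) > i] = (n − i)/n. Summing: Σ_{i=1}^{256} (n − i)/n = (0 + 1 + … + 255)/256 = 256(256 − 1)/(2·256) = (256 − 1)/2.
Hence E[X] = Σ_{i=1}^{256} (256 − i)/256 = 255/2 ≈ 127.5000.

E[X] = 255/2 = 127.5000.


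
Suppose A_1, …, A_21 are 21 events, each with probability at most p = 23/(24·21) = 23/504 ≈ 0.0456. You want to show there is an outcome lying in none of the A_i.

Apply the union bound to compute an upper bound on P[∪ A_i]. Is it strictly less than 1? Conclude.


Union bound: P[∪_{i=1}^{21} A_i] ≤ Σ_i P[A_i] ≤ 21·p = 21·(23/504) = 23/24.
Numerically: 23/24 ≈ 0.9583.
Is 23/24 < 1? YES.
Since P[∪ A_i] ≤ 23/24 < 1, the complement has P[∩ A_i^c] ≥ 1 − 23/24 = 1/24 > 0, so some outcome avoids every A_i.

21·p = 23/24 ≈ 0.9583; existence CERTIFIED by the union bound.


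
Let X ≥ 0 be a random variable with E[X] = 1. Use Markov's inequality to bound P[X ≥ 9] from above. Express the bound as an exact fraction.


μ = E[X] = 1, a = 9.
Markov: P[X ≥ 9] ≤ μ/a = (1)/9 = 1/9.
Numerically: ≈ 0.111111.
(Since a = 9 > μ = 1.000000, the bound 1/9 is < 1 and informative.)

P[X ≥ 9] ≤ 1/9 ≈ 0.111111.


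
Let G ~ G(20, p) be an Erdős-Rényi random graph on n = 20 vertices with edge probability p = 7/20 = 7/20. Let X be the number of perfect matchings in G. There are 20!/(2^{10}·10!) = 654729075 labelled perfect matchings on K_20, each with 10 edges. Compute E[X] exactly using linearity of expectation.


K_20 has 20!/(2^{10}·10!) = 654729075 labelled perfect matchings.
For each such perfect matching H, let X_H = 1 if all 10 edges of H are present in G. Then P[X_H = 1] = p^{10} = (7/20)^{10} = 282475249/10240000000000.
Summing the indicators: E[X] = Σ_H E[X_H] = 654729075 · p^{10} = 654729075 · 282475249/10240000000000 = 7397790339526587/409600000000.
Numerically: E[X] ≈ 18061.

E[X] = 654729075 · (7/20)^{10} = 7397790339526587/409600000000 ≈ 18061.


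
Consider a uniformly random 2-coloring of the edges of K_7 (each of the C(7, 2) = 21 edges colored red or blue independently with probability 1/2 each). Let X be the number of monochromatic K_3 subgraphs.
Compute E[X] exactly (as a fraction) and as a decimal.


Let X = Σ_S X_S over the C(7, 3) = 35 subsets S of size 3, where X_S = 1 if the K_3 on S is monochromatic.
For a fixed S, the K_3 on S has C(3, 2) = 3 edges. P[all 3 edges red] = (1/2)^3, and likewise for blue, so P[monochromatic] = 2·(1/2)^3 = 2^{1 − 3} = 1/4.
Summing: E[X] = C(7, 3) · 2^{1 − 3} = 35 · 1/4 = 35/4.
Numerically: E[X] ≈ 8.7500.

E[X] = C(7,3)·2^(1−C(3,2)) = 35/4 ≈ 8.7500.


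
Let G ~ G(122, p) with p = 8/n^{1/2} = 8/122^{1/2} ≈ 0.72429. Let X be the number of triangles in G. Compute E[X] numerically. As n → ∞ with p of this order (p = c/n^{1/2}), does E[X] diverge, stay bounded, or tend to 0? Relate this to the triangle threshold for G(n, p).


Number of potential triangles: C(122, 3) = 295240.
Each occurs with probability p³ ≈ (0.72429)³ ≈ 3.7995329e-01.
By linearity: E[X] = C(122, 3)·p³ ≈ 295240 · 3.7995329e-01 ≈ 112177.41078.
Since α = 1/2 < 1, p = c/n^{1/2} ≫ 1/n is above the triangle threshold p ~ 1/n. Asymptotically E[X] ~ (c³/6)·n^{3(1−α)} = (8³/6)·n^{1.5} → ∞; triangles are abundant w.h.p.

E[X] ≈ 112177.41078; in regime p = Θ(1/n^{1/2}) E[X] diverges (above the triangle threshold p ~ 1/n).


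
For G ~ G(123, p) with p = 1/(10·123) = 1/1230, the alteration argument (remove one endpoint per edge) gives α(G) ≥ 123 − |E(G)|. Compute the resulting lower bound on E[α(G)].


E[|E(G)|] = C(123, 2)·p = 7503 · (1/1230) = 61/10.
E[α(G)] ≥ n − E[|E(G)|] = 123 − 61/10 = 1169/10.
Numerically: ≈ 116.900000.
(This is only a lower bound; the true E[α(G)] may be larger.)

E[α(G)] ≥ 1169/10 ≈ 116.900000.


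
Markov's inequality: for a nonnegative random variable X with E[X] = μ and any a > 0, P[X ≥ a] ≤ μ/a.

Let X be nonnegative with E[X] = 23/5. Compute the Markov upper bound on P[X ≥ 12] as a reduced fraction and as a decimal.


μ = E[X] = 23/5, a = 12.
Markov: P[X ≥ 12] ≤ μ/a = (23/5)/12 = 23/60.
Numerically: ≈ 0.38333.
(Since a = 12 > μ = 4.60000, the bound 23/60 is < 1 and informative.)

P[X ≥ 12] ≤ 23/60 ≈ 0.38333.


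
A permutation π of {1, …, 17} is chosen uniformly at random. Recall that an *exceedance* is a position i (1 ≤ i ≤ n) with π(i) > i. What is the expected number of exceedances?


Write X = Σ_{i=1}^{17} X_i, where X_i = 1_{π(i) > i}.
For each fixed i, π(i) is uniform over {1, …, 17} (marginal of a uniform permutation), so P[π(i) > i] = (n − i)/n. Summing: Σ_{i=1}^{17} (n − i)/n = (0 + 1 + … + 16)/17 = 17(17 − 1)/(2·17) = (17 − 1)/2.
Hence E[X] = Σ_{i=1}^{17} (17 − i)/17 = 8 ≈ 8.000000.

E[X] = 8 = 8.000000.


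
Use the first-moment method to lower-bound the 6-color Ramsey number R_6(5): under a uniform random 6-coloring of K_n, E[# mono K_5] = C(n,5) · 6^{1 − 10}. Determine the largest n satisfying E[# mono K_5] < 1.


We need C(n, 5) · 6^{1 − 10} < 1, i.e. C(n, 5) < 6^{10 − 1} = 10077696.
Check values of n near the boundary:
  n = 65: C(65, 5) = 8259888; 8259888 < 10077696? YES
  n = 66: C(66, 5) = 8936928; 8936928 < 10077696? YES
  n = 67: C(67, 5) = 9657648; 9657648 < 10077696? YES
  n = 68: C(68, 5) = 10424128; 10424128 < 10077696? NO
  n = 69: C(69, 5) = 11238513; 11238513 < 10077696? NO
The largest n with C(n, 5) < 10077696 is n = 67 (where E[X] = 67067/69984 ≈ 0.95832). Hence R_6(5) > 67, i.e. R_6(5) ≥ 68.

Largest n = 67; hence R_6(5) > 67.


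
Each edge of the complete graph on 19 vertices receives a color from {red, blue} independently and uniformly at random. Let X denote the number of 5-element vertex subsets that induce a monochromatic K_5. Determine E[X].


Let X = Σ_S X_S over the C(19, 5) = 11628 subsets S of size 5, where X_S = 1 if the K_5 on S is monochromatic.
For a fixed S, the K_5 on S has C(5, 2) = 10 edges. P[all 10 edges red] = (1/2)^10, and likewise for blue, so P[monochromatic] = 2·(1/2)^10 = 2^{1 − 10} = 1/512.
By linearity: E[X] = C(19, 5) · 2^{1 − 10} = 11628 · 1/512 = 2907/128.
Numerically: E[X] ≈ 22.7109.

E[X] = C(19,5)·2^(1−C(5,2)) = 2907/128 ≈ 22.7109.


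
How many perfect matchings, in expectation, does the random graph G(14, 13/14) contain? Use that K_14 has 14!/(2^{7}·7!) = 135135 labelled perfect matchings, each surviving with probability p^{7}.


K_14 has 14!/(2^{7}·7!) = 135135 labelled perfect matchings.
For each such perfect matching H, let X_H = 1 if all 7 edges of H are present in G. Then P[X_H = 1] = p^{7} = (13/14)^{7} = 62748517/105413504.
By linearity of expectation: E[X] = Σ_H E[X_H] = 135135 · p^{7} = 135135 · 62748517/105413504 = 1211360120685/15059072.
Numerically: E[X] ≈ 80440.6.

E[X] = 135135 · (13/14)^{7} = 1211360120685/15059072 ≈ 80440.6.


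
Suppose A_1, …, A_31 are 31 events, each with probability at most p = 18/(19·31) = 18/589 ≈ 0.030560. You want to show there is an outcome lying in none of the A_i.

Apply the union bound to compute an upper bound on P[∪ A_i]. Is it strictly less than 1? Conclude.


Union bound: P[∪_{i=1}^{31} A_i] ≤ Σ_i P[A_i] ≤ 31·p = 31·(18/589) = 18/19.
Numerically: 18/19 ≈ 0.947368.
Is 18/19 < 1? YES.
Since P[∪ A_i] ≤ 18/19 < 1, the complement has P[∩ A_i^c] ≥ 1 − 18/19 = 1/19 > 0, so some outcome avoids every A_i.

31·p = 18/19 ≈ 0.947368; existence CERTIFIED by the union bound.


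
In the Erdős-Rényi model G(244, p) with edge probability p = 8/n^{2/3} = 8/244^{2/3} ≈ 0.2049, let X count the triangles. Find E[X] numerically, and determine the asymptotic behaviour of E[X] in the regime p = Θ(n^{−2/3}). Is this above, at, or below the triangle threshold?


Number of potential triangles: C(244, 3) = 2391444.
Each occurs with probability p³ ≈ (0.2049)³ ≈ 8.599839e-03.
By linearity: E[X] = C(244, 3)·p³ ≈ 2391444 · 8.599839e-03 ≈ 20566.0328.
Since α = 2/3 < 1, p = c/n^{2/3} ≫ 1/n is above the triangle threshold p ~ 1/n. Asymptotically E[X] ~ (c³/6)·n^{3(1−α)} = (8³/6)·n^{1} → ∞; triangles are abundant w.h.p.

E[X] ≈ 20566.0328; in regime p = Θ(1/n^{2/3}) E[X] diverges (above the triangle threshold p ~ 1/n).


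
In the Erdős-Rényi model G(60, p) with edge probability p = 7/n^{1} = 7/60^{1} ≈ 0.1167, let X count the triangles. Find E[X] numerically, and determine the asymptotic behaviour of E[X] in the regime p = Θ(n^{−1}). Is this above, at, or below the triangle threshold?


Number of potential triangles: C(60, 3) = 34220.
Each occurs with probability p³ ≈ (0.1167)³ ≈ 1.587963e-03.
By linearity: E[X] = C(60, 3)·p³ ≈ 34220 · 1.587963e-03 ≈ 54.3401.
Here α = 1, so p = 7/n is exactly at the triangle threshold p ~ 1/n. Asymptotically E[X] → c³/6 = 7³/6 = 343/6 ≈ 57.1667, a bounded constant. In this regime the triangle count is asymptotically Poisson(c³/6).

E[X] ≈ 54.3401; in regime p = Θ(1/n^{1}) E[X] stays bounded (at the triangle threshold p ~ 1/n).


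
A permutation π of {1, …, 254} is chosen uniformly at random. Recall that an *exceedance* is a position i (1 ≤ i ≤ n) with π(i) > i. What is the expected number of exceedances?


Write X = Σ_{i=1}^{254} X_i, where X_i = 1_{π(i) > i}.
For each fixed i, π(i) is uniform over {1, …, 254} (marginal of a uniform permutation), so P[π(i) > i] = (n − i)/n. Summing: Σ_{i=1}^{254} (n − i)/n = (0 + 1 + … + 253)/254 = 254(254 − 1)/(2·254) = (254 − 1)/2.
Hence E[X] = Σ_{i=1}^{254} (254 − i)/254 = 253/2 ≈ 126.500000.

E[X] = 253/2 = 126.500000.


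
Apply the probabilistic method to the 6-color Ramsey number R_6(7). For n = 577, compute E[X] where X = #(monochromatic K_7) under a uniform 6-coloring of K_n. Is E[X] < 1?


E[X] = C(577, 7) · 6^{1 − 21} = 4073186129881440 · 6^{−20} = 4073186129881440/3656158440062976.
As a reduced fraction: E[X] = 42429022186265/38084983750656 ≈ 1.11406.
Is E[X] < 1? NO.
Since E[X] ≥ 1, the first-moment bound is inconclusive at n = 577; it does NOT by itself certify R_6(7) > 577.

E[X] = 42429022186265/38084983750656 ≈ 1.11406; E[X] ≥ 1; first-moment method inconclusive here.


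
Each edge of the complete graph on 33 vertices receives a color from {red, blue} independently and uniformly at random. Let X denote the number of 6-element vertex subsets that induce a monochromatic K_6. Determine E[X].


Let X = Σ_S X_S over the C(33, 6) = 1107568 subsets S of size 6, where X_S = 1 if the K_6 on S is monochromatic.
For a fixed S, the K_6 on S has C(6, 2) = 15 edges. P[all 15 edges red] = (1/2)^15, and likewise for blue, so P[monochromatic] = 2·(1/2)^15 = 2^{1 − 15} = 1/16384.
By linearity: E[X] = C(33, 6) · 2^{1 − 15} = 1107568 · 1/16384 = 69223/1024.
Numerically: E[X] ≈ 67.601.

E[X] = C(33,6)·2^(1−C(6,2)) = 69223/1024 ≈ 67.601.


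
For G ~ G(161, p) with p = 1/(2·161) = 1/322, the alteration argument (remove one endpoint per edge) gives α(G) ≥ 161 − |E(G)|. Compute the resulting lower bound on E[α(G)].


E[|E(G)|] = C(161, 2)·p = 12880 · (1/322) = 40.
E[α(G)] ≥ n − E[|E(G)|] = 161 − 40 = 121.
Numerically: ≈ 121.0000.
(This is only a lower bound; the true E[α(G)] may be larger.)

E[α(G)] ≥ 121 ≈ 121.0000.


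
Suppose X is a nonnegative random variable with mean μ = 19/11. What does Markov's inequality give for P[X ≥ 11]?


μ = E[X] = 19/11, a = 11.
Markov: P[X ≥ 11] ≤ μ/a = (19/11)/11 = 19/121.
Numerically: ≈ 0.1570.
(Since a = 11 > μ = 1.7273, the bound 19/121 is < 1 and informative.)

P[X ≥ 11] ≤ 19/121 ≈ 0.1570.


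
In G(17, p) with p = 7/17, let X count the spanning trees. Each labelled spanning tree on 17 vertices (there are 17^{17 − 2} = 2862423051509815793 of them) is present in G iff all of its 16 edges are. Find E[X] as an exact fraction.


K_17 has 17^{17 − 2} = 2862423051509815793 labelled spanning trees.
For each such spanning tree H, let X_H = 1 if all 16 edges of H are present in G. Then P[X_H = 1] = p^{16} = (7/17)^{16} = 33232930569601/48661191875666868481.
By linearity of expectation: E[X] = Σ_H E[X_H] = 2862423051509815793 · p^{16} = 2862423051509815793 · 33232930569601/48661191875666868481 = 33232930569601/17.
Numerically: E[X] ≈ 1.95e+12.

E[X] = 2862423051509815793 · (7/17)^{16} = 33232930569601/17 ≈ 1.95e+12.


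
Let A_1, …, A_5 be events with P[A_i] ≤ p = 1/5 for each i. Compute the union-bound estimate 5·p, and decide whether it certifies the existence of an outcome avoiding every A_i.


Union bound: P[∪_{i=1}^{5} A_i] ≤ Σ_i P[A_i] ≤ 5·p = 5·(1/5) = 1.
Numerically: 1 ≈ 1.0000000.
Is 1 < 1? NO.
Since the bound 1 is ≥ 1, the union bound is uninformative here; it does NOT by itself certify existence.

5·p = 1 ≈ 1.0000000; existence NOT certified by the union bound.


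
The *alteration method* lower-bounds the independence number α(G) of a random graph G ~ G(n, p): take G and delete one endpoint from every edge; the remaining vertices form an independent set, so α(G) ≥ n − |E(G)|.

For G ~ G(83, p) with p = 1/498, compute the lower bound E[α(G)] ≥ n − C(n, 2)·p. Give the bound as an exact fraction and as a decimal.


E[|E(G)|] = C(83, 2)·p = 3403 · (1/498) = 41/6.
E[α(G)] ≥ n − E[|E(G)|] = 83 − 41/6 = 457/6.
Numerically: ≈ 76.16667.
(This is only a lower bound; the true E[α(G)] may be larger.)

E[α(G)] ≥ 457/6 ≈ 76.16667.


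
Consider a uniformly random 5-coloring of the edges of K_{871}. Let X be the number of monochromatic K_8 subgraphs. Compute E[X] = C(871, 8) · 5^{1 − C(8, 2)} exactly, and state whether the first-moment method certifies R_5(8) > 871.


E[X] = C(871, 8) · 5^{1 − 28} = 7954689371890086540 · 5^{−27} = 7954689371890086540/7450580596923828125.
As a reduced fraction: E[X] = 1590937874378017308/1490116119384765625 ≈ 1.067660.
Is E[X] < 1? NO.
Since E[X] ≥ 1, the first-moment bound is inconclusive at n = 871; it does NOT by itself certify R_5(8) > 871.

E[X] = 1590937874378017308/1490116119384765625 ≈ 1.067660; E[X] ≥ 1; first-moment method inconclusive here.


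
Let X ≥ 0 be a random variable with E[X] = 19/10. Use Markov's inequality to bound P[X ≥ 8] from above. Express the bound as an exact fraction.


μ = E[X] = 19/10, a = 8.
Markov: P[X ≥ 8] ≤ μ/a = (19/10)/8 = 19/80.
Numerically: ≈ 0.237.
(Since a = 8 > μ = 1.900, the bound 19/80 is < 1 and informative.)

P[X ≥ 8] ≤ 19/80 ≈ 0.237.


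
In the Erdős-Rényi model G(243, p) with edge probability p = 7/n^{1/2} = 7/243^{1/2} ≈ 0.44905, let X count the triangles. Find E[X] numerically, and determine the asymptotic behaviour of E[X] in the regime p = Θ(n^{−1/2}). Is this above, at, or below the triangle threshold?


Number of potential triangles: C(243, 3) = 2362041.
Each occurs with probability p³ ≈ (0.44905)³ ≈ 9.05492192e-02.
By linearity: E[X] = C(243, 3)·p³ ≈ 2362041 · 9.05492192e-02 ≈ 213880.968205.
Since α = 1/2 < 1, p = c/n^{1/2} ≫ 1/n is above the triangle threshold p ~ 1/n. Asymptotically E[X] ~ (c³/6)·n^{3(1−α)} = (7³/6)·n^{1.5} → ∞; triangles are abundant w.h.p.

E[X] ≈ 213880.968205; in regime p = Θ(1/n^{1/2}) E[X] diverges (above the triangle threshold p ~ 1/n).


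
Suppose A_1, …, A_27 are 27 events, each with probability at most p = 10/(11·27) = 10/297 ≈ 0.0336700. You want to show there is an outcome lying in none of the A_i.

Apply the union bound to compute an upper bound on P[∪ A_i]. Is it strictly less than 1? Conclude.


Union bound: P[∪_{i=1}^{27} A_i] ≤ Σ_i P[A_i] ≤ 27·p = 27·(10/297) = 10/11.
Numerically: 10/11 ≈ 0.9090909.
Is 10/11 < 1? YES.
Since P[∪ A_i] ≤ 10/11 < 1, the complement has P[∩ A_i^c] ≥ 1 − 10/11 = 1/11 > 0, so some outcome avoids every A_i.

27·p = 10/11 ≈ 0.9090909; existence CERTIFIED by the union bound.


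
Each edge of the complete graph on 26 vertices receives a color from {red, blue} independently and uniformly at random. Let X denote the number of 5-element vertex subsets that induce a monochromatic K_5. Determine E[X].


Let X = Σ_S X_S over the C(26, 5) = 65780 subsets S of size 5, where X_S = 1 if the K_5 on S is monochromatic.
For a fixed S, the K_5 on S has C(5, 2) = 10 edges. P[all 10 edges red] = (1/2)^10, and likewise for blue, so P[monochromatic] = 2·(1/2)^10 = 2^{1 − 10} = 1/512.
Summing: E[X] = C(26, 5) · 2^{1 − 10} = 65780 · 1/512 = 16445/128.
Numerically: E[X] ≈ 128.4766.

E[X] = C(26,5)·2^(1−C(5,2)) = 16445/128 ≈ 128.4766.


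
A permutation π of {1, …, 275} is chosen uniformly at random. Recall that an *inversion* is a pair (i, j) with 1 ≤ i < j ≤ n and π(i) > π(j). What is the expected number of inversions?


Write X = Σ X_I over the C(275, 2) = 37675 pairs i < j, with X_I the indicator of one inversion.
There are 37675 indicators.
For each fixed pair i < j, the values π(i) and π(j) are two distinct elements of {1, …, 275} in uniformly random order; by symmetry P[π(i) > π(j)] = 1/2.
By linearity: E[X] = 37675 · (1/2) = C(275, 2) · (1/2) = 37675/2 = 37675/2 ≈ 18837.5000.

E[X] = 37675/2 = 18837.5000.


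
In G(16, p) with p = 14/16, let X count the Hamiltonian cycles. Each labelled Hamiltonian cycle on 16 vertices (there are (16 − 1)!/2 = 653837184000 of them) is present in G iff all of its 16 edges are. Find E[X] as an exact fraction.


K_16 has (16 − 1)!/2 = 653837184000 labelled Hamiltonian cycles.
For each such Hamiltonian cycle H, let X_H = 1 if all 16 edges of H are present in G. Then P[X_H = 1] = p^{16} = (7/8)^{16} = 33232930569601/281474976710656.
By linearity of expectation: E[X] = Σ_H E[X_H] = 653837184000 · p^{16} = 653837184000 · 33232930569601/281474976710656 = 21219654042671322112875/274877906944.
Numerically: E[X] ≈ 7.71967e+10.

E[X] = 653837184000 · (7/8)^{16} = 21219654042671322112875/274877906944 ≈ 7.71967e+10.


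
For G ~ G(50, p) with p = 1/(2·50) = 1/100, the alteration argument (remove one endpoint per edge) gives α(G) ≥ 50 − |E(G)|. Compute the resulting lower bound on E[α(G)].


E[|E(G)|] = C(50, 2)·p = 1225 · (1/100) = 49/4.
E[α(G)] ≥ n − E[|E(G)|] = 50 − 49/4 = 151/4.
Numerically: ≈ 37.75000.
(This is only a lower bound; the true E[α(G)] may be larger.)

E[α(G)] ≥ 151/4 ≈ 37.75000.


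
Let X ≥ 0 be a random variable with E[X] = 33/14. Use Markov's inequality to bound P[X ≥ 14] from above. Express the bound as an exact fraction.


μ = E[X] = 33/14, a = 14.
Markov: P[X ≥ 14] ≤ μ/a = (33/14)/14 = 33/196.
Numerically: ≈ 0.16837.
(Since a = 14 > μ = 2.35714, the bound 33/196 is < 1 and informative.)

P[X ≥ 14] ≤ 33/196 ≈ 0.16837.


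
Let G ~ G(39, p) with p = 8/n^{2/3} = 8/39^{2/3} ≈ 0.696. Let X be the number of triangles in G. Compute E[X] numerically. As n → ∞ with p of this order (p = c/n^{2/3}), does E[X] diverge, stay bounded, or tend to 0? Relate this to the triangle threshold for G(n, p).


Number of potential triangles: C(39, 3) = 9139.
Each occurs with probability p³ ≈ (0.696)³ ≈ 3.36621e-01.
By linearity: E[X] = C(39, 3)·p³ ≈ 9139 · 3.36621e-01 ≈ 3076.376.
Since α = 2/3 < 1, p = c/n^{2/3} ≫ 1/n is above the triangle threshold p ~ 1/n. Asymptotically E[X] ~ (c³/6)·n^{3(1−α)} = (8³/6)·n^{1} → ∞; triangles are abundant w.h.p.

E[X] ≈ 3076.376; in regime p = Θ(1/n^{2/3}) E[X] diverges (above the triangle threshold p ~ 1/n).
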